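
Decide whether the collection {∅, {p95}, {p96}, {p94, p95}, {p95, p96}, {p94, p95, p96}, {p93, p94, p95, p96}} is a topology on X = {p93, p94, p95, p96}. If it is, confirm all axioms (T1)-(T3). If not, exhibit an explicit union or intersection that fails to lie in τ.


τ IS a topology on X.

Axiom (T1): ∅ ∈ τ? Yes; X ∈ τ? Yes.
Axiom (T2/T3): check pairwise unions and intersections of members of τ.
All pairwise intersections and unions checked — each lies in τ. Therefore τ satisfies (T1), (T2), (T3): it IS a topology on X.


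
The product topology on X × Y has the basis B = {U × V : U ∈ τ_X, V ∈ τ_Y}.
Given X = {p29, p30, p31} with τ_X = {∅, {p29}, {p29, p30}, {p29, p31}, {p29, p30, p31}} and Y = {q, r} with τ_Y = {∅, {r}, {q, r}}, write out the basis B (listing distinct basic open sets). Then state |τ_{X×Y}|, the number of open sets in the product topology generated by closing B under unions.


Basis B = {∅ × ∅, {p29} × {r}, {p29} × {q, r}, {p29, p30} × {r}, {p29, p31} × {r}, {p29, p30, p31} × {r}, {p29, p30} × {q, r}, {p29, p31} × {q, r}, {p29, p30, p31} × {q, r}}; |τ_{X×Y}| = 14.

Enumerate products U × V with U ∈ τ_X, V ∈ τ_Y (deduplicated):
  ∅ × ∅ = {} (∅)
  {p29} × {r} = {(p29,r)}
  {p29} × {q, r} = {(p29,q), (p29,r)}
  {p29, p30} × {r} = {(p29,r), (p30,r)}
  {p29, p31} × {r} = {(p29,r), (p31,r)}
  {p29, p30, p31} × {r} = {(p29,r), (p30,r), (p31,r)}
  {p29, p30} × {q, r} = {(p29,q), (p29,r), (p30,q), (p30,r)}
  {p29, p31} × {q, r} = {(p29,q), (p29,r), (p31,q), (p31,r)}
  {p29, p30, p31} × {q, r} = {(p29,q), (p29,r), (p30,q), (p30,r), (p31,q), (p31,r)}
These 9 distinct sets form the basis B.
Close under arbitrary unions to get τ_{X×Y}; counting gives |τ_{X×Y}| = 14.


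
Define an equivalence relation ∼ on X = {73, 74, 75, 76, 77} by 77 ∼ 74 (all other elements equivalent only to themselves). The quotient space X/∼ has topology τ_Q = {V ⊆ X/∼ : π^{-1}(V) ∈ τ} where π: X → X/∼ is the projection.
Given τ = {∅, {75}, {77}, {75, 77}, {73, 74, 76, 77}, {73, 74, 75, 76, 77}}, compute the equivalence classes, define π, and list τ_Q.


X/∼ = {[73], [74=77], [75], [76]}; |τ_Q| = 4.

Equivalence classes: [73], [74=77], [75], [76].
Quotient map π: X → X/∼ sends 73 ↦ [73], 74 ↦ [74=77], 75 ↦ [75], 76 ↦ [76], 77 ↦ [74=77].
For each subset V ⊆ X/∼, compute π^{-1}(V) ⊆ X and check whether π^{-1}(V) ∈ τ. V is open in τ_Q iff π^{-1}(V) ∈ τ.
  V = {}: π^{-1}(V) = ∅ ∈ τ ✓.
  V = {[73]}: π^{-1}(V) = {73} ∉ τ ✗.
  V = {[74=77]}: π^{-1}(V) = {74, 77} ∉ τ ✗.
  V = {[73], [74=77]}: π^{-1}(V) = {73, 74, 77} ∉ τ ✗.
  V = {[75]}: π^{-1}(V) = {75} ∈ τ ✓.
  V = {[73], [75]}: π^{-1}(V) = {73, 75} ∉ τ ✗.
  V = {[74=77], [75]}: π^{-1}(V) = {74, 75, 77} ∉ τ ✗.
  V = {[73], [74=77], [75]}: π^{-1}(V) = {73, 74, 75, 77} ∉ τ ✗.
  V = {[76]}: π^{-1}(V) = {76} ∉ τ ✗.
  V = {[73], [76]}: π^{-1}(V) = {73, 76} ∉ τ ✗.
  V = {[74=77], [76]}: π^{-1}(V) = {74, 76, 77} ∉ τ ✗.
  V = {[73], [74=77], [76]}: π^{-1}(V) = {73, 74, 76, 77} ∈ τ ✓.
  V = {[75], [76]}: π^{-1}(V) = {75, 76} ∉ τ ✗.
  V = {[73], [75], [76]}: π^{-1}(V) = {73, 75, 76} ∉ τ ✗.
  V = {[74=77], [75], [76]}: π^{-1}(V) = {74, 75, 76, 77} ∉ τ ✗.
  V = {[73], [74=77], [75], [76]}: π^{-1}(V) = {73, 74, 75, 76, 77} ∈ τ ✓.
Open sets in the quotient: τ_Q = {{}, {[75]}, {[73], [74=77], [76]}, {[73], [74=77], [75], [76]}} (4 elements).


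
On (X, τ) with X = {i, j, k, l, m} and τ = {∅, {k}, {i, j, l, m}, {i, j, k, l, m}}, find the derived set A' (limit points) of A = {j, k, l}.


A' = {i, j, l, m}

For each x ∈ X, list the open sets U ∈ τ with x ∈ U, then check whether U ∩ (A ∖ {x}) ≠ ∅ for every such U.
  x = i: opens ∋ x are {i, j, l, m}, {i, j, k, l, m}; each meets A ∖ {i}, so x IS a limit point.
  x = j: opens ∋ x are {i, j, l, m}, {i, j, k, l, m}; each meets A ∖ {j}, so x IS a limit point.
  x = k: open {k} ∋ x has {k} ∩ (A ∖ {k}) = ∅, so x is NOT a limit point.
  x = l: opens ∋ x are {i, j, l, m}, {i, j, k, l, m}; each meets A ∖ {l}, so x IS a limit point.
  x = m: opens ∋ x are {i, j, l, m}, {i, j, k, l, m}; each meets A ∖ {m}, so x IS a limit point.
Collecting: A' = {i, j, l, m}.


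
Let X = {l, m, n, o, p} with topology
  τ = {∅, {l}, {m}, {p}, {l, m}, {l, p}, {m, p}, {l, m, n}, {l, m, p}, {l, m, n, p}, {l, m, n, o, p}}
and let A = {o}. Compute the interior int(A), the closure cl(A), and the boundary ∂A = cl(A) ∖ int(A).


int(A) = ∅, cl(A) = {o}, ∂A = {o}.

Closed sets in (X, τ) are complements of opens:
  closed(X, τ) = {∅, {o}, {n, o}, {o, p}, {l, n, o}, {m, n, o}, {n, o, p}, {l, m, n, o}, {l, n, o, p}, {m, n, o, p}, {l, m, n, o, p}}.
int(A) = ⋃ {U ∈ τ : U ⊆ A}. Opens contained in A: ∅.
Taking the union of these: int(A) = ∅.
cl(A) = ⋂ {C closed : A ⊆ C}. Closed sets containing A: {o}, {n, o}, {o, p}, {l, n, o}, {m, n, o}, {n, o, p}, {l, m, n, o}, {l, n, o, p}, {m, n, o, p}, {l, m, n, o, p}.
Intersecting these: cl(A) = {o}.
∂A = cl(A) ∖ int(A) = {o} ∖ ∅ = {o}.


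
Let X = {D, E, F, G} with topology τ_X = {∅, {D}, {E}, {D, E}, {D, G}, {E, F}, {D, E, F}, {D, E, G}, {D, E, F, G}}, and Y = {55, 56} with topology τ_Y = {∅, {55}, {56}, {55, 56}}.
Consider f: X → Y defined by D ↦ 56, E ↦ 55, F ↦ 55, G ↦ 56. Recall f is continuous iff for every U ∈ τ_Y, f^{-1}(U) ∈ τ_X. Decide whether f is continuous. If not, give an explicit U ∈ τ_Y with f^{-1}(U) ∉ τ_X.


f IS continuous.

Compute f^{-1}(U) for each U ∈ τ_Y:
  U = ∅: f^{-1}(U) = ∅ ∈ τ_X ✓.
  U = {55}: f^{-1}(U) = {E, F} ∈ τ_X ✓.
  U = {56}: f^{-1}(U) = {D, G} ∈ τ_X ✓.
  U = {55, 56}: f^{-1}(U) = {D, E, F, G} ∈ τ_X ✓.
Every preimage lies in τ_X, so f IS continuous.


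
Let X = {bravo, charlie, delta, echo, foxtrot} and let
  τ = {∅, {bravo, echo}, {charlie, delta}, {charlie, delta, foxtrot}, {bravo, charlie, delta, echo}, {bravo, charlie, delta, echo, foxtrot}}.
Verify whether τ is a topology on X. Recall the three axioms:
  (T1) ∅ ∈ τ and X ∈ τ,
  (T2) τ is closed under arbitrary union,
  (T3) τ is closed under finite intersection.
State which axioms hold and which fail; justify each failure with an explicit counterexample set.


τ IS a topology on X.

Axiom (T1): ∅ ∈ τ? Yes; X ∈ τ? Yes.
Axiom (T2/T3): check pairwise unions and intersections of members of τ.
All pairwise intersections and unions checked — each lies in τ. Therefore τ satisfies (T1), (T2), (T3): it IS a topology on X.


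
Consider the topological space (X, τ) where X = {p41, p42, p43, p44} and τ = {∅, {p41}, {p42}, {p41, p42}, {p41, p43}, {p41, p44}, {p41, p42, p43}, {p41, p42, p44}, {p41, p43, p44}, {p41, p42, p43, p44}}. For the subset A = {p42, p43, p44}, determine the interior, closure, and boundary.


int(A) = {p42}, cl(A) = {p42, p43, p44}, ∂A = {p43, p44}.

Closed sets in (X, τ) are complements of opens:
  closed(X, τ) = {∅, {p42}, {p43}, {p44}, {p42, p43}, {p42, p44}, {p43, p44}, {p41, p43, p44}, {p42, p43, p44}, {p41, p42, p43, p44}}.
int(A) = ⋃ {U ∈ τ : U ⊆ A}. Opens contained in A: ∅, {p42}.
Taking the union of these: int(A) = {p42}.
cl(A) = ⋂ {C closed : A ⊆ C}. Closed sets containing A: {p42, p43, p44}, {p41, p42, p43, p44}.
Intersecting these: cl(A) = {p42, p43, p44}.
∂A = cl(A) ∖ int(A) = {p42, p43, p44} ∖ {p42} = {p43, p44}.


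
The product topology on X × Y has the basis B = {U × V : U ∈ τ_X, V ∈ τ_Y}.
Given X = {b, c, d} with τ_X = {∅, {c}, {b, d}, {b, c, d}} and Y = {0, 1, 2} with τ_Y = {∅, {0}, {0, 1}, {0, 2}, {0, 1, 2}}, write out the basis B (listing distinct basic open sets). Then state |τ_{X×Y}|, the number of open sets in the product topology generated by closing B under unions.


Basis B = {∅ × ∅, {c} × {0}, {b, d} × {0}, {c} × {0, 1}, {c} × {0, 2}, {b, c, d} × {0}, {c} × {0, 1, 2}, {b, d} × {0, 1}, {b, d} × {0, 2}, {b, d} × {0, 1, 2}, {b, c, d} × {0, 1}, {b, c, d} × {0, 2}, {b, c, d} × {0, 1, 2}}; |τ_{X×Y}| = 25.

Enumerate products U × V with U ∈ τ_X, V ∈ τ_Y (deduplicated):
  ∅ × ∅ = {} (∅)
  {c} × {0} = {(c,0)}
  {b, d} × {0} = {(b,0), (d,0)}
  {c} × {0, 1} = {(c,0), (c,1)}
  {c} × {0, 2} = {(c,0), (c,2)}
  {b, c, d} × {0} = {(b,0), (c,0), (d,0)}
  {c} × {0, 1, 2} = {(c,0), (c,1), (c,2)}
  {b, d} × {0, 1} = {(b,0), (b,1), (d,0), (d,1)}
  {b, d} × {0, 2} = {(b,0), (b,2), (d,0), (d,2)}
  {b, d} × {0, 1, 2} = {(b,0), (b,1), (b,2), (d,0), (d,1), (d,2)}
  {b, c, d} × {0, 1} = {(b,0), (b,1), (c,0), (c,1), (d,0), (d,1)}
  {b, c, d} × {0, 2} = {(b,0), (b,2), (c,0), (c,2), (d,0), (d,2)}
  {b, c, d} × {0, 1, 2} = {(b,0), (b,1), (b,2), (c,0), (c,1), (c,2), (d,0), (d,1), (d,2)}
These 13 distinct sets form the basis B.
Close under arbitrary unions to get τ_{X×Y}; counting gives |τ_{X×Y}| = 25.


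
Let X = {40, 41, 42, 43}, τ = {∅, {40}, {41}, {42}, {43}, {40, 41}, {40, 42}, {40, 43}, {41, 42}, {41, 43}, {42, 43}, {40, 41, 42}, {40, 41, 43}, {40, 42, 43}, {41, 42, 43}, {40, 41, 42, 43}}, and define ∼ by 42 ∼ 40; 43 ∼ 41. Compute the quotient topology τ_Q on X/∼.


X/∼ = {[40=42], [41=43]}; |τ_Q| = 4.

Equivalence classes: [40=42], [41=43].
Quotient map π: X → X/∼ sends 40 ↦ [40=42], 41 ↦ [41=43], 42 ↦ [40=42], 43 ↦ [41=43].
For each subset V ⊆ X/∼, compute π^{-1}(V) ⊆ X and check whether π^{-1}(V) ∈ τ. V is open in τ_Q iff π^{-1}(V) ∈ τ.
  V = {}: π^{-1}(V) = ∅ ∈ τ ✓.
  V = {[40=42]}: π^{-1}(V) = {40, 42} ∈ τ ✓.
  V = {[41=43]}: π^{-1}(V) = {41, 43} ∈ τ ✓.
  V = {[40=42], [41=43]}: π^{-1}(V) = {40, 41, 42, 43} ∈ τ ✓.
Open sets in the quotient: τ_Q = {{}, {[40=42]}, {[41=43]}, {[40=42], [41=43]}} (4 elements).


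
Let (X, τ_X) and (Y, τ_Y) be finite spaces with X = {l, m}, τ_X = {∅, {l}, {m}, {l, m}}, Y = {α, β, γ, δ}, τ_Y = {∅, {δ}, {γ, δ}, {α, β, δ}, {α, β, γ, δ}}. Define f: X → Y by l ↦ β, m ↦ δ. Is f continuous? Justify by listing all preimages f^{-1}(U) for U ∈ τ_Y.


f IS continuous.

Compute f^{-1}(U) for each U ∈ τ_Y:
  U = ∅: f^{-1}(U) = ∅ ∈ τ_X ✓.
  U = {δ}: f^{-1}(U) = {m} ∈ τ_X ✓.
  U = {γ, δ}: f^{-1}(U) = {m} ∈ τ_X ✓.
  U = {α, β, δ}: f^{-1}(U) = {l, m} ∈ τ_X ✓.
  U = {α, β, γ, δ}: f^{-1}(U) = {l, m} ∈ τ_X ✓.
Every preimage lies in τ_X, so f IS continuous.


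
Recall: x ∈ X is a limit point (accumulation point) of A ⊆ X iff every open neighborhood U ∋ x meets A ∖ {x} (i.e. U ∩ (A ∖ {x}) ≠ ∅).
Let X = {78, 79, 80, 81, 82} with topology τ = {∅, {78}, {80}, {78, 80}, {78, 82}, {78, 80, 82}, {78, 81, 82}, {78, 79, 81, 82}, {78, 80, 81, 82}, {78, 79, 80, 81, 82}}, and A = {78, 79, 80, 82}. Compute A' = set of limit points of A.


A' = {79, 81, 82}

For each x ∈ X, list the open sets U ∈ τ with x ∈ U, then check whether U ∩ (A ∖ {x}) ≠ ∅ for every such U.
  x = 78: open {78} ∋ x has {78} ∩ (A ∖ {78}) = ∅, so x is NOT a limit point.
  x = 79: opens ∋ x are {78, 79, 81, 82}, {78, 79, 80, 81, 82}; each meets A ∖ {79}, so x IS a limit point.
  x = 80: open {80} ∋ x has {80} ∩ (A ∖ {80}) = ∅, so x is NOT a limit point.
  x = 81: opens ∋ x are {78, 81, 82}, {78, 79, 81, 82}, {78, 80, 81, 82}, {78, 79, 80, 81, 82}; each meets A ∖ {81}, so x IS a limit point.
  x = 82: opens ∋ x are {78, 82}, {78, 80, 82}, {78, 81, 82}, {78, 79, 81, 82}, {78, 80, 81, 82}, {78, 79, 80, 81, 82}; each meets A ∖ {82}, so x IS a limit point.
Collecting: A' = {79, 81, 82}.


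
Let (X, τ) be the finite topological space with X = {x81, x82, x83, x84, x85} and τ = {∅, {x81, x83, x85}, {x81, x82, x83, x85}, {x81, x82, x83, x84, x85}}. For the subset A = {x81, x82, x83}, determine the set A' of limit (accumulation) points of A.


A' = {x81, x82, x83, x84, x85}

For each x ∈ X, list the open sets U ∈ τ with x ∈ U, then check whether U ∩ (A ∖ {x}) ≠ ∅ for every such U.
  x = x81: opens ∋ x are {x81, x83, x85}, {x81, x82, x83, x85}, {x81, x82, x83, x84, x85}; each meets A ∖ {x81}, so x IS a limit point.
  x = x82: opens ∋ x are {x81, x82, x83, x85}, {x81, x82, x83, x84, x85}; each meets A ∖ {x82}, so x IS a limit point.
  x = x83: opens ∋ x are {x81, x83, x85}, {x81, x82, x83, x85}, {x81, x82, x83, x84, x85}; each meets A ∖ {x83}, so x IS a limit point.
  x = x84: opens ∋ x are {x81, x82, x83, x84, x85}; each meets A ∖ {x84}, so x IS a limit point.
  x = x85: opens ∋ x are {x81, x83, x85}, {x81, x82, x83, x85}, {x81, x82, x83, x84, x85}; each meets A ∖ {x85}, so x IS a limit point.
Collecting: A' = {x81, x82, x83, x84, x85}.


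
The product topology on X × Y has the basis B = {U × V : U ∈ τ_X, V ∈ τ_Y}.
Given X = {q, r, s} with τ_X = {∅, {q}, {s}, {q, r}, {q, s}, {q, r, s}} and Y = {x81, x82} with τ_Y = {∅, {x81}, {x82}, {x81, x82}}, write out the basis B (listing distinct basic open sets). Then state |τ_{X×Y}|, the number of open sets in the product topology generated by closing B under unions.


Basis B = {∅ × ∅, {q} × {x81}, {q} × {x82}, {s} × {x81}, {s} × {x82}, {q} × {x81, x82}, {q, r} × {x81}, {q, s} × {x81}, {q, r} × {x82}, {q, s} × {x82}, {s} × {x81, x82}, {q, r, s} × {x81}, {q, r, s} × {x82}, {q, r} × {x81, x82}, {q, s} × {x81, x82}, {q, r, s} × {x81, x82}}; |τ_{X×Y}| = 36.

Enumerate products U × V with U ∈ τ_X, V ∈ τ_Y (deduplicated):
  ∅ × ∅ = {} (∅)
  {q} × {x81} = {(q,x81)}
  {q} × {x82} = {(q,x82)}
  {s} × {x81} = {(s,x81)}
  {s} × {x82} = {(s,x82)}
  {q} × {x81, x82} = {(q,x81), (q,x82)}
  {q, r} × {x81} = {(q,x81), (r,x81)}
  {q, s} × {x81} = {(q,x81), (s,x81)}
  {q, r} × {x82} = {(q,x82), (r,x82)}
  {q, s} × {x82} = {(q,x82), (s,x82)}
  {s} × {x81, x82} = {(s,x81), (s,x82)}
  {q, r, s} × {x81} = {(q,x81), (r,x81), (s,x81)}
  {q, r, s} × {x82} = {(q,x82), (r,x82), (s,x82)}
  {q, r} × {x81, x82} = {(q,x81), (q,x82), (r,x81), (r,x82)}
  {q, s} × {x81, x82} = {(q,x81), (q,x82), (s,x81), (s,x82)}
  {q, r, s} × {x81, x82} = {(q,x81), (q,x82), (r,x81), (r,x82), (s,x81), (s,x82)}
These 16 distinct sets form the basis B.
Close under arbitrary unions to get τ_{X×Y}; counting gives |τ_{X×Y}| = 36.


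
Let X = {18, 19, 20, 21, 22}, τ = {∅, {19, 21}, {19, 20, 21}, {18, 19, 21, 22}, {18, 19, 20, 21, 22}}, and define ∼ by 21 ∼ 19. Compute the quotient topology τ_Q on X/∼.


X/∼ = {[18], [19=21], [20], [22]}; |τ_Q| = 5.

Equivalence classes: [18], [19=21], [20], [22].
Quotient map π: X → X/∼ sends 18 ↦ [18], 19 ↦ [19=21], 20 ↦ [20], 21 ↦ [19=21], 22 ↦ [22].
For each subset V ⊆ X/∼, compute π^{-1}(V) ⊆ X and check whether π^{-1}(V) ∈ τ. V is open in τ_Q iff π^{-1}(V) ∈ τ.
  V = {}: π^{-1}(V) = ∅ ∈ τ ✓.
  V = {[18]}: π^{-1}(V) = {18} ∉ τ ✗.
  V = {[19=21]}: π^{-1}(V) = {19, 21} ∈ τ ✓.
  V = {[18], [19=21]}: π^{-1}(V) = {18, 19, 21} ∉ τ ✗.
  V = {[20]}: π^{-1}(V) = {20} ∉ τ ✗.
  V = {[18], [20]}: π^{-1}(V) = {18, 20} ∉ τ ✗.
  V = {[19=21], [20]}: π^{-1}(V) = {19, 20, 21} ∈ τ ✓.
  V = {[18], [19=21], [20]}: π^{-1}(V) = {18, 19, 20, 21} ∉ τ ✗.
  V = {[22]}: π^{-1}(V) = {22} ∉ τ ✗.
  V = {[18], [22]}: π^{-1}(V) = {18, 22} ∉ τ ✗.
  V = {[19=21], [22]}: π^{-1}(V) = {19, 21, 22} ∉ τ ✗.
  V = {[18], [19=21], [22]}: π^{-1}(V) = {18, 19, 21, 22} ∈ τ ✓.
  V = {[20], [22]}: π^{-1}(V) = {20, 22} ∉ τ ✗.
  V = {[18], [20], [22]}: π^{-1}(V) = {18, 20, 22} ∉ τ ✗.
  V = {[19=21], [20], [22]}: π^{-1}(V) = {19, 20, 21, 22} ∉ τ ✗.
  V = {[18], [19=21], [20], [22]}: π^{-1}(V) = {18, 19, 20, 21, 22} ∈ τ ✓.
Open sets in the quotient: τ_Q = {{}, {[19=21]}, {[19=21], [20]}, {[18], [19=21], [22]}, {[18], [19=21], [20], [22]}} (5 elements).


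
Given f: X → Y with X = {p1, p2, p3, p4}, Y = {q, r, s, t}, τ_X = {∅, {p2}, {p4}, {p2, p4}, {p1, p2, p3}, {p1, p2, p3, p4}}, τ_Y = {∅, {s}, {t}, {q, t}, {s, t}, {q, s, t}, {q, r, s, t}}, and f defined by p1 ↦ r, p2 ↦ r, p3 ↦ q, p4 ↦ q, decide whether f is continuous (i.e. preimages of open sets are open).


f is NOT continuous.

Compute f^{-1}(U) for each U ∈ τ_Y:
  U = ∅: f^{-1}(U) = ∅ ∈ τ_X ✓.
  U = {s}: f^{-1}(U) = ∅ ∈ τ_X ✓.
  U = {t}: f^{-1}(U) = ∅ ∈ τ_X ✓.
  U = {q, t}: f^{-1}(U) = {p3, p4} ∉ τ_X ✗.
  U = {s, t}: f^{-1}(U) = ∅ ∈ τ_X ✓.
  U = {q, s, t}: f^{-1}(U) = {p3, p4} ∉ τ_X ✗.
  U = {q, r, s, t}: f^{-1}(U) = {p1, p2, p3, p4} ∈ τ_X ✓.
Found U = {q, t} with f^{-1}(U) = {p3, p4} not in τ_X. Therefore f is NOT continuous.


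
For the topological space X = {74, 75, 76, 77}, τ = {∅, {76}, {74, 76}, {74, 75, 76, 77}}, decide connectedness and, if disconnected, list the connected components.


(X, τ) is connected.

Find clopen sets (U ∈ τ with X ∖ U ∈ τ):
  U = ∅, X ∖ U = {74, 75, 76, 77} — both open, so U is clopen.
  U = {74, 75, 76, 77}, X ∖ U = ∅ — both open, so U is clopen.
Only trivial clopens (∅ and X) exist, so (X, τ) is connected.
Compute connected components by grouping points that agree on all clopens:
  component: {74, 75, 76, 77}


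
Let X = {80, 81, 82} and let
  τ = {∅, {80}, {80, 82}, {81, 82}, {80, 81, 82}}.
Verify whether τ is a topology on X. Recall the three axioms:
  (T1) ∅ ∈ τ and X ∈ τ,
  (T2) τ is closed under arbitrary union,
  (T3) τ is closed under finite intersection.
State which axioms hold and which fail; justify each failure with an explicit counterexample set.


τ is NOT a topology on X.

Axiom (T1): ∅ ∈ τ? Yes; X ∈ τ? Yes.
Axiom (T2/T3): check pairwise unions and intersections of members of τ.
Counterexample for (T3): {80, 82} ∩ {81, 82} = {82} ∉ τ. Therefore τ is NOT a topology.


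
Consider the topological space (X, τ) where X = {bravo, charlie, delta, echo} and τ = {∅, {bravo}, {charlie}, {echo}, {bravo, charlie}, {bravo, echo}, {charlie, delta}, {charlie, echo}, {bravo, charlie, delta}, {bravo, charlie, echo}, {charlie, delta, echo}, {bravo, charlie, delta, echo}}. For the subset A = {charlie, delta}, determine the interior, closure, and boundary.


int(A) = {charlie, delta}, cl(A) = {charlie, delta}, ∂A = ∅.

Closed sets in (X, τ) are complements of opens:
  closed(X, τ) = {∅, {bravo}, {delta}, {echo}, {bravo, delta}, {bravo, echo}, {charlie, delta}, {delta, echo}, {bravo, charlie, delta}, {bravo, delta, echo}, {charlie, delta, echo}, {bravo, charlie, delta, echo}}.
int(A) = ⋃ {U ∈ τ : U ⊆ A}. Opens contained in A: ∅, {charlie}, {charlie, delta}.
Taking the union of these: int(A) = {charlie, delta}.
cl(A) = ⋂ {C closed : A ⊆ C}. Closed sets containing A: {charlie, delta}, {bravo, charlie, delta}, {charlie, delta, echo}, {bravo, charlie, delta, echo}.
Intersecting these: cl(A) = {charlie, delta}.
∂A = cl(A) ∖ int(A) = {charlie, delta} ∖ {charlie, delta} = ∅.


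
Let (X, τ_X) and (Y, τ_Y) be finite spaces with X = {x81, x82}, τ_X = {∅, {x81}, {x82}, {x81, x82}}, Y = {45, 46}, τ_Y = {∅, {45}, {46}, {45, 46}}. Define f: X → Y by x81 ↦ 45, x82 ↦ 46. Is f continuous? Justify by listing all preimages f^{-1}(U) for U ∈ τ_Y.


f IS continuous.

Compute f^{-1}(U) for each U ∈ τ_Y:
  U = ∅: f^{-1}(U) = ∅ ∈ τ_X ✓.
  U = {45}: f^{-1}(U) = {x81} ∈ τ_X ✓.
  U = {46}: f^{-1}(U) = {x82} ∈ τ_X ✓.
  U = {45, 46}: f^{-1}(U) = {x81, x82} ∈ τ_X ✓.
Every preimage lies in τ_X, so f IS continuous.


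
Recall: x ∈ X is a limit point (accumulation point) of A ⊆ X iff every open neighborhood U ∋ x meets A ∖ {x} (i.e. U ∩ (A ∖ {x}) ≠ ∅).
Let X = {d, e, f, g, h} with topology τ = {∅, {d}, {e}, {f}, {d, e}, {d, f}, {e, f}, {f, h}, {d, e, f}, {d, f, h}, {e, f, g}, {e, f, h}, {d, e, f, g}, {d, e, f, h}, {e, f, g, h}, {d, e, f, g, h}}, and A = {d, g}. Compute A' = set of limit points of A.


A' = ∅

For each x ∈ X, list the open sets U ∈ τ with x ∈ U, then check whether U ∩ (A ∖ {x}) ≠ ∅ for every such U.
  x = d: open {d} ∋ x has {d} ∩ (A ∖ {d}) = ∅, so x is NOT a limit point.
  x = e: open {e} ∋ x has {e} ∩ (A ∖ {e}) = ∅, so x is NOT a limit point.
  x = f: open {f} ∋ x has {f} ∩ (A ∖ {f}) = ∅, so x is NOT a limit point.
  x = g: open {e, f, g} ∋ x has {e, f, g} ∩ (A ∖ {g}) = ∅, so x is NOT a limit point.
  x = h: open {f, h} ∋ x has {f, h} ∩ (A ∖ {h}) = ∅, so x is NOT a limit point.
Collecting: A' = ∅.


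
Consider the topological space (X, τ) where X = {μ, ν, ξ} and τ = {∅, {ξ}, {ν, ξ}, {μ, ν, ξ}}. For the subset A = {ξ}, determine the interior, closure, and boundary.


int(A) = {ξ}, cl(A) = {μ, ν, ξ}, ∂A = {μ, ν}.

Closed sets in (X, τ) are complements of opens:
  closed(X, τ) = {∅, {μ}, {μ, ν}, {μ, ν, ξ}}.
int(A) = ⋃ {U ∈ τ : U ⊆ A}. Opens contained in A: ∅, {ξ}.
Taking the union of these: int(A) = {ξ}.
cl(A) = ⋂ {C closed : A ⊆ C}. Closed sets containing A: {μ, ν, ξ}.
Intersecting these: cl(A) = {μ, ν, ξ}.
∂A = cl(A) ∖ int(A) = {μ, ν, ξ} ∖ {ξ} = {μ, ν}.


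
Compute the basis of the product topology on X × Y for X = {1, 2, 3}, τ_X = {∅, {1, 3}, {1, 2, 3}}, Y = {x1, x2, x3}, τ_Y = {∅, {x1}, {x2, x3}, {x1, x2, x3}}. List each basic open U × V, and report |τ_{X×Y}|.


Basis B = {∅ × ∅, {1, 3} × {x1}, {1, 2, 3} × {x1}, {1, 3} × {x2, x3}, {1, 3} × {x1, x2, x3}, {1, 2, 3} × {x2, x3}, {1, 2, 3} × {x1, x2, x3}}; |τ_{X×Y}| = 9.

Enumerate products U × V with U ∈ τ_X, V ∈ τ_Y (deduplicated):
  ∅ × ∅ = {} (∅)
  {1, 3} × {x1} = {(1,x1), (3,x1)}
  {1, 2, 3} × {x1} = {(1,x1), (2,x1), (3,x1)}
  {1, 3} × {x2, x3} = {(1,x2), (1,x3), (3,x2), (3,x3)}
  {1, 3} × {x1, x2, x3} = {(1,x1), (1,x2), (1,x3), (3,x1), (3,x2), (3,x3)}
  {1, 2, 3} × {x2, x3} = {(1,x2), (1,x3), (2,x2), (2,x3), (3,x2), (3,x3)}
  {1, 2, 3} × {x1, x2, x3} = {(1,x1), (1,x2), (1,x3), (2,x1), (2,x2), (2,x3), (3,x1), (3,x2), (3,x3)}
These 7 distinct sets form the basis B.
Close under arbitrary unions to get τ_{X×Y}; counting gives |τ_{X×Y}| = 9.


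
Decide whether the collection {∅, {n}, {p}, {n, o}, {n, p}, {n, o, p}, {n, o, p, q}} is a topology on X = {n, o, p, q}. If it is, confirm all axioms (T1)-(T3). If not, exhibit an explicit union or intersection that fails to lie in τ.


τ IS a topology on X.

Axiom (T1): ∅ ∈ τ? Yes; X ∈ τ? Yes.
Axiom (T2/T3): check pairwise unions and intersections of members of τ.
All pairwise intersections and unions checked — each lies in τ. Therefore τ satisfies (T1), (T2), (T3): it IS a topology on X.


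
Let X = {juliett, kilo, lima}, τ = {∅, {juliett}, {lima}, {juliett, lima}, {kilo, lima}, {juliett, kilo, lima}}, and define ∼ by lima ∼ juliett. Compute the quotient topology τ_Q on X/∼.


X/∼ = {[juliett=lima], [kilo]}; |τ_Q| = 3.

Equivalence classes: [juliett=lima], [kilo].
Quotient map π: X → X/∼ sends juliett ↦ [juliett=lima], kilo ↦ [kilo], lima ↦ [juliett=lima].
For each subset V ⊆ X/∼, compute π^{-1}(V) ⊆ X and check whether π^{-1}(V) ∈ τ. V is open in τ_Q iff π^{-1}(V) ∈ τ.
  V = {}: π^{-1}(V) = ∅ ∈ τ ✓.
  V = {[juliett=lima]}: π^{-1}(V) = {juliett, lima} ∈ τ ✓.
  V = {[kilo]}: π^{-1}(V) = {kilo} ∉ τ ✗.
  V = {[juliett=lima], [kilo]}: π^{-1}(V) = {juliett, kilo, lima} ∈ τ ✓.
Open sets in the quotient: τ_Q = {{}, {[juliett=lima]}, {[juliett=lima], [kilo]}} (3 elements).


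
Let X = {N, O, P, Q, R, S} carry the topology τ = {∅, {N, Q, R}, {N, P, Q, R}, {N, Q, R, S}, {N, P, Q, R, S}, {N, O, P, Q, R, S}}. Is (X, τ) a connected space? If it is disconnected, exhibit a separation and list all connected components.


(X, τ) is connected.

Find clopen sets (U ∈ τ with X ∖ U ∈ τ):
  U = ∅, X ∖ U = {N, O, P, Q, R, S} — both open, so U is clopen.
  U = {N, O, P, Q, R, S}, X ∖ U = ∅ — both open, so U is clopen.
Only trivial clopens (∅ and X) exist, so (X, τ) is connected.
Compute connected components by grouping points that agree on all clopens:
  component: {N, O, P, Q, R, S}


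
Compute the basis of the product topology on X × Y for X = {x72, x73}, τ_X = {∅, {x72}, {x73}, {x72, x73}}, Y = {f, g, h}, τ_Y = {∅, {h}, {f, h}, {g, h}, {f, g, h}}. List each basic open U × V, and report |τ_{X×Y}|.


Basis B = {∅ × ∅, {x72} × {h}, {x73} × {h}, {x72} × {f, h}, {x72} × {g, h}, {x72, x73} × {h}, {x73} × {f, h}, {x73} × {g, h}, {x72} × {f, g, h}, {x73} × {f, g, h}, {x72, x73} × {f, h}, {x72, x73} × {g, h}, {x72, x73} × {f, g, h}}; |τ_{X×Y}| = 25.

Enumerate products U × V with U ∈ τ_X, V ∈ τ_Y (deduplicated):
  ∅ × ∅ = {} (∅)
  {x72} × {h} = {(x72,h)}
  {x73} × {h} = {(x73,h)}
  {x72} × {f, h} = {(x72,f), (x72,h)}
  {x72} × {g, h} = {(x72,g), (x72,h)}
  {x72, x73} × {h} = {(x72,h), (x73,h)}
  {x73} × {f, h} = {(x73,f), (x73,h)}
  {x73} × {g, h} = {(x73,g), (x73,h)}
  {x72} × {f, g, h} = {(x72,f), (x72,g), (x72,h)}
  {x73} × {f, g, h} = {(x73,f), (x73,g), (x73,h)}
  {x72, x73} × {f, h} = {(x72,f), (x72,h), (x73,f), (x73,h)}
  {x72, x73} × {g, h} = {(x72,g), (x72,h), (x73,g), (x73,h)}
  {x72, x73} × {f, g, h} = {(x72,f), (x72,g), (x72,h), (x73,f), (x73,g), (x73,h)}
These 13 distinct sets form the basis B.
Close under arbitrary unions to get τ_{X×Y}; counting gives |τ_{X×Y}| = 25.


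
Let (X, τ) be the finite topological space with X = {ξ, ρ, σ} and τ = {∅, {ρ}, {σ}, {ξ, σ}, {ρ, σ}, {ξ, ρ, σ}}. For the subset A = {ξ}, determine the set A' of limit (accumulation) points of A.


A' = ∅

For each x ∈ X, list the open sets U ∈ τ with x ∈ U, then check whether U ∩ (A ∖ {x}) ≠ ∅ for every such U.
  x = ξ: open {ξ, σ} ∋ x has {ξ, σ} ∩ (A ∖ {ξ}) = ∅, so x is NOT a limit point.
  x = ρ: open {ρ} ∋ x has {ρ} ∩ (A ∖ {ρ}) = ∅, so x is NOT a limit point.
  x = σ: open {σ} ∋ x has {σ} ∩ (A ∖ {σ}) = ∅, so x is NOT a limit point.
Collecting: A' = ∅.


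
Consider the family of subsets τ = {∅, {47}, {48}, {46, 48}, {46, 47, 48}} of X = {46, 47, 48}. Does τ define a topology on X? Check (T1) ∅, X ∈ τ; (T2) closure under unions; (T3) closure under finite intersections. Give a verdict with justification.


τ is NOT a topology on X.

Axiom (T1): ∅ ∈ τ? Yes; X ∈ τ? Yes.
Axiom (T2/T3): check pairwise unions and intersections of members of τ.
Counterexample for (T2): {47} ∪ {48} = {47, 48} ∉ τ. Therefore τ is NOT a topology.


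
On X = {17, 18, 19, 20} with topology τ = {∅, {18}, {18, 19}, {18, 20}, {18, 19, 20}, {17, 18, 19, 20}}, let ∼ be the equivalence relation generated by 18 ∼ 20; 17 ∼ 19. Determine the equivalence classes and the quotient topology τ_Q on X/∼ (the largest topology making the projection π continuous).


X/∼ = {[17=19], [18=20]}; |τ_Q| = 3.

Equivalence classes: [17=19], [18=20].
Quotient map π: X → X/∼ sends 17 ↦ [17=19], 18 ↦ [18=20], 19 ↦ [17=19], 20 ↦ [18=20].
For each subset V ⊆ X/∼, compute π^{-1}(V) ⊆ X and check whether π^{-1}(V) ∈ τ. V is open in τ_Q iff π^{-1}(V) ∈ τ.
  V = {}: π^{-1}(V) = ∅ ∈ τ ✓.
  V = {[17=19]}: π^{-1}(V) = {17, 19} ∉ τ ✗.
  V = {[18=20]}: π^{-1}(V) = {18, 20} ∈ τ ✓.
  V = {[17=19], [18=20]}: π^{-1}(V) = {17, 18, 19, 20} ∈ τ ✓.
Open sets in the quotient: τ_Q = {{}, {[18=20]}, {[17=19], [18=20]}} (3 elements).


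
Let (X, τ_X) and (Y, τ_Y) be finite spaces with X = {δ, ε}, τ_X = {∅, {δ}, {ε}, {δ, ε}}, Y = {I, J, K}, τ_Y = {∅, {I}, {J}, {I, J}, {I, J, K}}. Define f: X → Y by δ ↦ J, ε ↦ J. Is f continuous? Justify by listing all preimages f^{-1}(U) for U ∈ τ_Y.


f IS continuous.

Compute f^{-1}(U) for each U ∈ τ_Y:
  U = ∅: f^{-1}(U) = ∅ ∈ τ_X ✓.
  U = {I}: f^{-1}(U) = ∅ ∈ τ_X ✓.
  U = {J}: f^{-1}(U) = {δ, ε} ∈ τ_X ✓.
  U = {I, J}: f^{-1}(U) = {δ, ε} ∈ τ_X ✓.
  U = {I, J, K}: f^{-1}(U) = {δ, ε} ∈ τ_X ✓.
Every preimage lies in τ_X, so f IS continuous.


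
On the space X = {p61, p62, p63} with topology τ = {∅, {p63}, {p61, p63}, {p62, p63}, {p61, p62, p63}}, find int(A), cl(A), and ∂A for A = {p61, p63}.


int(A) = {p61, p63}, cl(A) = {p61, p62, p63}, ∂A = {p62}.

Closed sets in (X, τ) are complements of opens:
  closed(X, τ) = {∅, {p61}, {p62}, {p61, p62}, {p61, p62, p63}}.
int(A) = ⋃ {U ∈ τ : U ⊆ A}. Opens contained in A: ∅, {p63}, {p61, p63}.
Taking the union of these: int(A) = {p61, p63}.
cl(A) = ⋂ {C closed : A ⊆ C}. Closed sets containing A: {p61, p62, p63}.
Intersecting these: cl(A) = {p61, p62, p63}.
∂A = cl(A) ∖ int(A) = {p61, p62, p63} ∖ {p61, p63} = {p62}.


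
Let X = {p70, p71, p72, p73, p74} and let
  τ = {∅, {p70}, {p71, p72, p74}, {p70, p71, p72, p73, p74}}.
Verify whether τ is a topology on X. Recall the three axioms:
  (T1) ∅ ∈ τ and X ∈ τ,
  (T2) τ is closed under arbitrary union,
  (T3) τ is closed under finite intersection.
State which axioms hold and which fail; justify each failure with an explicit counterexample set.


τ is NOT a topology on X.

Axiom (T1): ∅ ∈ τ? Yes; X ∈ τ? Yes.
Axiom (T2/T3): check pairwise unions and intersections of members of τ.
Counterexample for (T2): {p70} ∪ {p71, p72, p74} = {p70, p71, p72, p74} ∉ τ. Therefore τ is NOT a topology.


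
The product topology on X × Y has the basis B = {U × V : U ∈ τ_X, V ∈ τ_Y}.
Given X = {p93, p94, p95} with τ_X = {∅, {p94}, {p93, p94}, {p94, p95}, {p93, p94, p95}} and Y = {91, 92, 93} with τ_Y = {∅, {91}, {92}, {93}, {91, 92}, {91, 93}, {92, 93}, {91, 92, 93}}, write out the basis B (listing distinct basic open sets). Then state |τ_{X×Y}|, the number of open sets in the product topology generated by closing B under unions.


Basis B = {∅ × ∅, {p94} × {91}, {p94} × {92}, {p94} × {93}, {p93, p94} × {91}, {p93, p94} × {92}, {p93, p94} × {93}, {p94} × {91, 92}, {p94} × {91, 93}, {p94, p95} × {91}, {p94} × {92, 93}, {p94, p95} × {92}, {p94, p95} × {93}, {p93, p94, p95} × {91}, {p93, p94, p95} × {92}, {p93, p94, p95} × {93}, {p94} × {91, 92, 93}, {p93, p94} × {91, 92}, {p93, p94} × {91, 93}, {p93, p94} × {92, 93}, {p94, p95} × {91, 92}, {p94, p95} × {91, 93}, {p94, p95} × {92, 93}, {p93, p94} × {91, 92, 93}, {p93, p94, p95} × {91, 92}, {p93, p94, p95} × {91, 93}, {p93, p94, p95} × {92, 93}, {p94, p95} × {91, 92, 93}, {p93, p94, p95} × {91, 92, 93}}; |τ_{X×Y}| = 125.

Enumerate products U × V with U ∈ τ_X, V ∈ τ_Y (deduplicated):
  ∅ × ∅ = {} (∅)
  {p94} × {91} = {(p94,91)}
  {p94} × {92} = {(p94,92)}
  {p94} × {93} = {(p94,93)}
  {p93, p94} × {91} = {(p93,91), (p94,91)}
  {p93, p94} × {92} = {(p93,92), (p94,92)}
  {p93, p94} × {93} = {(p93,93), (p94,93)}
  {p94} × {91, 92} = {(p94,91), (p94,92)}
  {p94} × {91, 93} = {(p94,91), (p94,93)}
  {p94, p95} × {91} = {(p94,91), (p95,91)}
  {p94} × {92, 93} = {(p94,92), (p94,93)}
  {p94, p95} × {92} = {(p94,92), (p95,92)}
  {p94, p95} × {93} = {(p94,93), (p95,93)}
  {p93, p94, p95} × {91} = {(p93,91), (p94,91), (p95,91)}
  {p93, p94, p95} × {92} = {(p93,92), (p94,92), (p95,92)}
  {p93, p94, p95} × {93} = {(p93,93), (p94,93), (p95,93)}
  {p94} × {91, 92, 93} = {(p94,91), (p94,92), (p94,93)}
  {p93, p94} × {91, 92} = {(p93,91), (p93,92), (p94,91), (p94,92)}
  {p93, p94} × {91, 93} = {(p93,91), (p93,93), (p94,91), (p94,93)}
  {p93, p94} × {92, 93} = {(p93,92), (p93,93), (p94,92), (p94,93)}
  {p94, p95} × {91, 92} = {(p94,91), (p94,92), (p95,91), (p95,92)}
  {p94, p95} × {91, 93} = {(p94,91), (p94,93), (p95,91), (p95,93)}
  {p94, p95} × {92, 93} = {(p94,92), (p94,93), (p95,92), (p95,93)}
  {p93, p94} × {91, 92, 93} = {(p93,91), (p93,92), (p93,93), (p94,91), (p94,92), (p94,93)}
  {p93, p94, p95} × {91, 92} = {(p93,91), (p93,92), (p94,91), (p94,92), (p95,91), (p95,92)}
  {p93, p94, p95} × {91, 93} = {(p93,91), (p93,93), (p94,91), (p94,93), (p95,91), (p95,93)}
  {p93, p94, p95} × {92, 93} = {(p93,92), (p93,93), (p94,92), (p94,93), (p95,92), (p95,93)}
  {p94, p95} × {91, 92, 93} = {(p94,91), (p94,92), (p94,93), (p95,91), (p95,92), (p95,93)}
  {p93, p94, p95} × {91, 92, 93} = {(p93,91), (p93,92), (p93,93), (p94,91), (p94,92), (p94,93), (p95,91), (p95,92), (p95,93)}
These 29 distinct sets form the basis B.
Close under arbitrary unions to get τ_{X×Y}; counting gives |τ_{X×Y}| = 125.


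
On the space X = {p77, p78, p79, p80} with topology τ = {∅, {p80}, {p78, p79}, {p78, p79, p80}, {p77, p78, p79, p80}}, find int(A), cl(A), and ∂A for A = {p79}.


int(A) = ∅, cl(A) = {p77, p78, p79}, ∂A = {p77, p78, p79}.

Closed sets in (X, τ) are complements of opens:
  closed(X, τ) = {∅, {p77}, {p77, p80}, {p77, p78, p79}, {p77, p78, p79, p80}}.
int(A) = ⋃ {U ∈ τ : U ⊆ A}. Opens contained in A: ∅.
Taking the union of these: int(A) = ∅.
cl(A) = ⋂ {C closed : A ⊆ C}. Closed sets containing A: {p77, p78, p79}, {p77, p78, p79, p80}.
Intersecting these: cl(A) = {p77, p78, p79}.
∂A = cl(A) ∖ int(A) = {p77, p78, p79} ∖ ∅ = {p77, p78, p79}.


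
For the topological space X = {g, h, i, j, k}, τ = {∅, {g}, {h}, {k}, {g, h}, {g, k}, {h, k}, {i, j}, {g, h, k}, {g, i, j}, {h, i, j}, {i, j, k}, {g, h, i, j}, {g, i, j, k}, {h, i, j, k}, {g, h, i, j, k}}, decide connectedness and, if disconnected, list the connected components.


(X, τ) is disconnected; components = [{g}, {h}, {k}, {i, j}].

Find clopen sets (U ∈ τ with X ∖ U ∈ τ):
  U = ∅, X ∖ U = {g, h, i, j, k} — both open, so U is clopen.
  U = {g}, X ∖ U = {h, i, j, k} — both open, so U is clopen.
  U = {h}, X ∖ U = {g, i, j, k} — both open, so U is clopen.
  U = {k}, X ∖ U = {g, h, i, j} — both open, so U is clopen.
  U = {g, h}, X ∖ U = {i, j, k} — both open, so U is clopen.
  U = {g, k}, X ∖ U = {h, i, j} — both open, so U is clopen.
  U = {h, k}, X ∖ U = {g, i, j} — both open, so U is clopen.
  U = {i, j}, X ∖ U = {g, h, k} — both open, so U is clopen.
  U = {g, h, k}, X ∖ U = {i, j} — both open, so U is clopen.
  U = {g, i, j}, X ∖ U = {h, k} — both open, so U is clopen.
  U = {h, i, j}, X ∖ U = {g, k} — both open, so U is clopen.
  U = {i, j, k}, X ∖ U = {g, h} — both open, so U is clopen.
  U = {g, h, i, j}, X ∖ U = {k} — both open, so U is clopen.
  U = {g, i, j, k}, X ∖ U = {h} — both open, so U is clopen.
  U = {h, i, j, k}, X ∖ U = {g} — both open, so U is clopen.
  U = {g, h, i, j, k}, X ∖ U = ∅ — both open, so U is clopen.
Nontrivial clopen(s) exist: e.g. {i, j}. So (X, τ) is disconnected.
Compute connected components by grouping points that agree on all clopens:
  component: {g}
  component: {h}
  component: {k}
  component: {i, j}


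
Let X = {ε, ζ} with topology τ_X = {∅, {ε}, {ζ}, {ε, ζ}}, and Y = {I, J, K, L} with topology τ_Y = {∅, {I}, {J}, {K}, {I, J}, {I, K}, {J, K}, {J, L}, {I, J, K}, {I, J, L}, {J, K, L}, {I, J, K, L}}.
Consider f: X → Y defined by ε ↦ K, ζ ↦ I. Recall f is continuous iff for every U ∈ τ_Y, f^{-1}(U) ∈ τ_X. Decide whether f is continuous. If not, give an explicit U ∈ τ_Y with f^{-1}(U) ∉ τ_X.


f IS continuous.

Compute f^{-1}(U) for each U ∈ τ_Y:
  U = ∅: f^{-1}(U) = ∅ ∈ τ_X ✓.
  U = {I}: f^{-1}(U) = {ζ} ∈ τ_X ✓.
  U = {J}: f^{-1}(U) = ∅ ∈ τ_X ✓.
  U = {K}: f^{-1}(U) = {ε} ∈ τ_X ✓.
  U = {I, J}: f^{-1}(U) = {ζ} ∈ τ_X ✓.
  U = {I, K}: f^{-1}(U) = {ε, ζ} ∈ τ_X ✓.
  U = {J, K}: f^{-1}(U) = {ε} ∈ τ_X ✓.
  U = {J, L}: f^{-1}(U) = ∅ ∈ τ_X ✓.
  U = {I, J, K}: f^{-1}(U) = {ε, ζ} ∈ τ_X ✓.
  U = {I, J, L}: f^{-1}(U) = {ζ} ∈ τ_X ✓.
  U = {J, K, L}: f^{-1}(U) = {ε} ∈ τ_X ✓.
  U = {I, J, K, L}: f^{-1}(U) = {ε, ζ} ∈ τ_X ✓.
Every preimage lies in τ_X, so f IS continuous.


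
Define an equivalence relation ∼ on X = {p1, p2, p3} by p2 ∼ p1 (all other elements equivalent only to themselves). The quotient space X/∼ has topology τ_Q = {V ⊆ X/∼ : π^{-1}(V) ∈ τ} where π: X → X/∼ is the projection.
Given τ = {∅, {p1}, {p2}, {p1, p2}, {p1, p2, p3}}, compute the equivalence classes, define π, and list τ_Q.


X/∼ = {[p1=p2], [p3]}; |τ_Q| = 3.

Equivalence classes: [p1=p2], [p3].
Quotient map π: X → X/∼ sends p1 ↦ [p1=p2], p2 ↦ [p1=p2], p3 ↦ [p3].
For each subset V ⊆ X/∼, compute π^{-1}(V) ⊆ X and check whether π^{-1}(V) ∈ τ. V is open in τ_Q iff π^{-1}(V) ∈ τ.
  V = {}: π^{-1}(V) = ∅ ∈ τ ✓.
  V = {[p1=p2]}: π^{-1}(V) = {p1, p2} ∈ τ ✓.
  V = {[p3]}: π^{-1}(V) = {p3} ∉ τ ✗.
  V = {[p1=p2], [p3]}: π^{-1}(V) = {p1, p2, p3} ∈ τ ✓.
Open sets in the quotient: τ_Q = {{}, {[p1=p2]}, {[p1=p2], [p3]}} (3 elements).


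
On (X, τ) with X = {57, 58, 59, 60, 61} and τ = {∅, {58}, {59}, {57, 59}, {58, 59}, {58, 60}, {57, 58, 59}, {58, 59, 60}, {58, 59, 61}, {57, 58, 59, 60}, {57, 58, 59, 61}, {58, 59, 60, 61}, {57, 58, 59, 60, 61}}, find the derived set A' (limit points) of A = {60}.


A' = ∅

For each x ∈ X, list the open sets U ∈ τ with x ∈ U, then check whether U ∩ (A ∖ {x}) ≠ ∅ for every such U.
  x = 57: open {57, 59} ∋ x has {57, 59} ∩ (A ∖ {57}) = ∅, so x is NOT a limit point.
  x = 58: open {58} ∋ x has {58} ∩ (A ∖ {58}) = ∅, so x is NOT a limit point.
  x = 59: open {59} ∋ x has {59} ∩ (A ∖ {59}) = ∅, so x is NOT a limit point.
  x = 60: open {58, 60} ∋ x has {58, 60} ∩ (A ∖ {60}) = ∅, so x is NOT a limit point.
  x = 61: open {58, 59, 61} ∋ x has {58, 59, 61} ∩ (A ∖ {61}) = ∅, so x is NOT a limit point.
Collecting: A' = ∅.


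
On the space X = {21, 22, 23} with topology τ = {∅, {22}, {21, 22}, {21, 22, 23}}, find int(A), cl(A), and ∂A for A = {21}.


int(A) = ∅, cl(A) = {21, 23}, ∂A = {21, 23}.

Closed sets in (X, τ) are complements of opens:
  closed(X, τ) = {∅, {23}, {21, 23}, {21, 22, 23}}.
int(A) = ⋃ {U ∈ τ : U ⊆ A}. Opens contained in A: ∅.
Taking the union of these: int(A) = ∅.
cl(A) = ⋂ {C closed : A ⊆ C}. Closed sets containing A: {21, 23}, {21, 22, 23}.
Intersecting these: cl(A) = {21, 23}.
∂A = cl(A) ∖ int(A) = {21, 23} ∖ ∅ = {21, 23}.


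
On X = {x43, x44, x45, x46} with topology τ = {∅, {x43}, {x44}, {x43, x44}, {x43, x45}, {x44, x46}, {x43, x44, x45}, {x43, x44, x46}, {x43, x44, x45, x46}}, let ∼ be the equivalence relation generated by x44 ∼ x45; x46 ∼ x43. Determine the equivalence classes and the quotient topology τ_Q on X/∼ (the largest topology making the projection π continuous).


X/∼ = {[x43=x46], [x44=x45]}; |τ_Q| = 2.

Equivalence classes: [x43=x46], [x44=x45].
Quotient map π: X → X/∼ sends x43 ↦ [x43=x46], x44 ↦ [x44=x45], x45 ↦ [x44=x45], x46 ↦ [x43=x46].
For each subset V ⊆ X/∼, compute π^{-1}(V) ⊆ X and check whether π^{-1}(V) ∈ τ. V is open in τ_Q iff π^{-1}(V) ∈ τ.
  V = {}: π^{-1}(V) = ∅ ∈ τ ✓.
  V = {[x43=x46]}: π^{-1}(V) = {x43, x46} ∉ τ ✗.
  V = {[x44=x45]}: π^{-1}(V) = {x44, x45} ∉ τ ✗.
  V = {[x43=x46], [x44=x45]}: π^{-1}(V) = {x43, x44, x45, x46} ∈ τ ✓.
Open sets in the quotient: τ_Q = {{}, {[x43=x46], [x44=x45]}} (2 elements).


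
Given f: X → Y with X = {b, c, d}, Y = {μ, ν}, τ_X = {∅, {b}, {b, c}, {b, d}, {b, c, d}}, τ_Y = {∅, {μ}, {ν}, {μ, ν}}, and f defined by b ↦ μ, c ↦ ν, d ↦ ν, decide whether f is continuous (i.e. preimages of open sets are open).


f is NOT continuous.

Compute f^{-1}(U) for each U ∈ τ_Y:
  U = ∅: f^{-1}(U) = ∅ ∈ τ_X ✓.
  U = {μ}: f^{-1}(U) = {b} ∈ τ_X ✓.
  U = {ν}: f^{-1}(U) = {c, d} ∉ τ_X ✗.
  U = {μ, ν}: f^{-1}(U) = {b, c, d} ∈ τ_X ✓.
Found U = {ν} with f^{-1}(U) = {c, d} not in τ_X. Therefore f is NOT continuous.


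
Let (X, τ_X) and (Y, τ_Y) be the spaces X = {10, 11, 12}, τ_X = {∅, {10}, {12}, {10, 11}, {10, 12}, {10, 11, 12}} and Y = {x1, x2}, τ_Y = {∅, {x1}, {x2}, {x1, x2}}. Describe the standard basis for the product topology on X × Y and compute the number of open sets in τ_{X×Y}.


Basis B = {∅ × ∅, {10} × {x1}, {10} × {x2}, {12} × {x1}, {12} × {x2}, {10} × {x1, x2}, {10, 11} × {x1}, {10, 12} × {x1}, {10, 11} × {x2}, {10, 12} × {x2}, {12} × {x1, x2}, {10, 11, 12} × {x1}, {10, 11, 12} × {x2}, {10, 11} × {x1, x2}, {10, 12} × {x1, x2}, {10, 11, 12} × {x1, x2}}; |τ_{X×Y}| = 36.

Enumerate products U × V with U ∈ τ_X, V ∈ τ_Y (deduplicated):
  ∅ × ∅ = {} (∅)
  {10} × {x1} = {(10,x1)}
  {10} × {x2} = {(10,x2)}
  {12} × {x1} = {(12,x1)}
  {12} × {x2} = {(12,x2)}
  {10} × {x1, x2} = {(10,x1), (10,x2)}
  {10, 11} × {x1} = {(10,x1), (11,x1)}
  {10, 12} × {x1} = {(10,x1), (12,x1)}
  {10, 11} × {x2} = {(10,x2), (11,x2)}
  {10, 12} × {x2} = {(10,x2), (12,x2)}
  {12} × {x1, x2} = {(12,x1), (12,x2)}
  {10, 11, 12} × {x1} = {(10,x1), (11,x1), (12,x1)}
  {10, 11, 12} × {x2} = {(10,x2), (11,x2), (12,x2)}
  {10, 11} × {x1, x2} = {(10,x1), (10,x2), (11,x1), (11,x2)}
  {10, 12} × {x1, x2} = {(10,x1), (10,x2), (12,x1), (12,x2)}
  {10, 11, 12} × {x1, x2} = {(10,x1), (10,x2), (11,x1), (11,x2), (12,x1), (12,x2)}
These 16 distinct sets form the basis B.
Close under arbitrary unions to get τ_{X×Y}; counting gives |τ_{X×Y}| = 36.
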